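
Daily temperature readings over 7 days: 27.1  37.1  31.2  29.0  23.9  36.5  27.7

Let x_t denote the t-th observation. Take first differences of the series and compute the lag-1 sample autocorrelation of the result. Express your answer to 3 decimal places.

-0.522

First differences Δx: 10.0, -5.9, -2.2, -5.1, 12.6, -8.8
Mean of differences = 0.1000
Numerator Σ(Δx_t−Δx̄)(Δx_{t+1}−Δx̄) = -209.8900
Denominator Σ(Δx_t−Δx̄)² = 401.8000
r_1(Δx) = -209.8900 / 401.8000 = -0.522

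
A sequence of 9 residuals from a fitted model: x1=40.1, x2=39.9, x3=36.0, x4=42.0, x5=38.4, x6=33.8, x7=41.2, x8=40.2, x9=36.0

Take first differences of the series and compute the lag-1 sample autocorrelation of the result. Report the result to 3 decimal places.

-0.415

First differences Δx: -0.2, -3.9, 6.0, -3.6, -4.6, 7.4, -1.0, -4.2
Mean of differences = -0.5125
Numerator Σ(Δx_t−Δx̄)(Δx_{t+1}−Δx̄) = -65.0089
Denominator Σ(Δx_t−Δx̄)² = 156.6688
r_1(Δx) = -65.0089 / 156.6688 = -0.415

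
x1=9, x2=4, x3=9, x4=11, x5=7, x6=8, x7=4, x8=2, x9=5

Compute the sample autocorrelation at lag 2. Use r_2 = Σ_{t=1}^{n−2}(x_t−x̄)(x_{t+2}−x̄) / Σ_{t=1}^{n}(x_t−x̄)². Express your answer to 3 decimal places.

-0.023

Mean x̄ = (9 + 4 + 9 + 11 + 7 + 8 + 4 + 2 + 5)/9 = 6.5556
Numerator Σ_{t=1}^{7}(x_t−x̄)(x_{t+2}−x̄) = -1.6173
Denominator Σ(x_t−x̄)² = 70.2222
r_2 = -1.6173 / 70.2222 = -0.023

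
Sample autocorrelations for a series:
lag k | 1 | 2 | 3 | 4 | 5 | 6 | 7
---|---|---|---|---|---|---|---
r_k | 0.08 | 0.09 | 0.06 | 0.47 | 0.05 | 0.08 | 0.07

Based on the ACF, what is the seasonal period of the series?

4

The largest autocorrelation is r_4 = 0.47; the remaining lags stay at or below 0.09.
The dominant spike at lag 4 indicates a seasonal period of 4.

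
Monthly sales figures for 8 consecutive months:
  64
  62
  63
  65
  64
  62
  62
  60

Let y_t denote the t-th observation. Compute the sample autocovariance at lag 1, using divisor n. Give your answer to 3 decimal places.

0.492

Mean ȳ = (64 + 62 + 63 + 65 + 64 + 62 + 62 + 60)/8 = 62.7500
Deviations: 1.2500, -0.7500, 0.2500, 2.2500, 1.2500, -0.7500, -0.7500, -2.7500
Σ_{t=1}^{7}(y_t−ȳ)(y_{t+1}−ȳ) = 3.9375
γ_1 = 3.9375 / 8 = 0.492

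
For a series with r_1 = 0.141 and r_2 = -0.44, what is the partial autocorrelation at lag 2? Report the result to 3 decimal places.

-0.469

φ_{22} = (r_2 − r_1²) / (1 − r_1²)
r_1² = (0.141)² = 0.019881
Numerator = -0.44 − 0.0199 = -0.4599; denominator = 1 − 0.0199 = 0.9801
φ_{22} = -0.4599 / 0.9801 = -0.469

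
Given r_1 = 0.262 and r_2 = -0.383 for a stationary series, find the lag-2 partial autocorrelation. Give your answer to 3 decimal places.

-0.485

φ_{22} = (r_2 − r_1²) / (1 − r_1²)
r_1² = (0.262)² = 0.068644
Numerator = -0.383 − 0.0686 = -0.4516; denominator = 1 − 0.0686 = 0.9314
φ_{22} = -0.4516 / 0.9314 = -0.485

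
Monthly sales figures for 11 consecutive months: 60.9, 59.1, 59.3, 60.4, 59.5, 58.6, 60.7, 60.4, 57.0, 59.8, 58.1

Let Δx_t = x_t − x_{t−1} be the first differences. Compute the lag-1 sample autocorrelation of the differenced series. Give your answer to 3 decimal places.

First differences Δx: -1.8, 0.2, 1.1, -0.9, -0.9, 2.1, -0.3, -3.4, 2.8, -1.7
Mean of differences = -0.2800
Numerator Σ(Δx_t−Δx̄)(Δx_{t+1}−Δx̄) = -15.9824
Denominator Σ(Δx_t−Δx̄)² = 32.1160
r_1(Δx) = -15.9824 / 32.1160 = -0.498

-0.498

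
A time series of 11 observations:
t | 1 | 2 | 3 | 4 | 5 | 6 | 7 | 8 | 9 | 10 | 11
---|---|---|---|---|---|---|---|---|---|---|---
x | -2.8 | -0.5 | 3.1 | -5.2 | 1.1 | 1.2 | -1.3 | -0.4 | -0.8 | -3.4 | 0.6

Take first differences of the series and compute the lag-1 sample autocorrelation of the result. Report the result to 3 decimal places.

-0.544

First differences Δx: 2.3, 3.6, -8.3, 6.3, 0.1, -2.5, 0.9, -0.4, -2.6, 4.0
Mean of differences = 0.3400
Numerator Σ(Δx_t−Δx̄)(Δx_{t+1}−Δx̄) = -84.6096
Denominator Σ(Δx_t−Δx̄)² = 155.6640
r_1(Δx) = -84.6096 / 155.6640 = -0.544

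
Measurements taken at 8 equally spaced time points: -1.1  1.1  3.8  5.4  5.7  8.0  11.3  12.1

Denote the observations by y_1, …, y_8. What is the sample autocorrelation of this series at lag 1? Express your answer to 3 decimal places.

0.600

Mean ȳ = (-1.1 + 1.1 + 3.8 + 5.4 + 5.7 + 8.0 + 11.3 + 12.1)/8 = 5.7875
Deviations from mean: -6.8875, -4.6875, -1.9875, -0.3875, -0.0875, 2.2125, 5.5125, 6.3125
Σ(y_t−ȳ)(y_{t+1}−ȳ) = (32.2852) + (9.3164) + (0.7702) + (0.0339) + (-0.1936) + (12.1964) + (34.7977) = 89.2061
Denominator Σ(y_t−ȳ)² = 148.6488
r_1 = 89.2061 / 148.6488 = 0.600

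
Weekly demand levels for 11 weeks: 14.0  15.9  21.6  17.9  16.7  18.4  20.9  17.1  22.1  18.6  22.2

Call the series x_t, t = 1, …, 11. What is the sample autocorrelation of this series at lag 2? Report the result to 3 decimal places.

-0.017

Mean x̄ = (14.0 + 15.9 + 21.6 + 17.9 + 16.7 + 18.4 + 20.9 + 17.1 + 22.1 + 18.6 + 22.2)/11 = 18.6727
Numerator Σ_{t=1}^{9}(x_t−x̄)(x_{t+2}−x̄) = -1.2279
Denominator Σ(x_t−x̄)² = 74.2818
r_2 = -1.2279 / 74.2818 = -0.017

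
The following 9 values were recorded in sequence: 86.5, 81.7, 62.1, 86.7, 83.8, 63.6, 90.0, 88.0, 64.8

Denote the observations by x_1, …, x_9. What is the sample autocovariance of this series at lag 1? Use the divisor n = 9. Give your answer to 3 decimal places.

-43.292

Mean x̄ = (86.5 + 81.7 + 62.1 + 86.7 + 83.8 + 63.6 + 90.0 + 88.0 + 64.8)/9 = 78.5778
Σ_{t=1}^{8}(x_t−x̄)(x_{t+1}−x̄) = -389.6238
γ_1 = -389.6238 / 9 = -43.292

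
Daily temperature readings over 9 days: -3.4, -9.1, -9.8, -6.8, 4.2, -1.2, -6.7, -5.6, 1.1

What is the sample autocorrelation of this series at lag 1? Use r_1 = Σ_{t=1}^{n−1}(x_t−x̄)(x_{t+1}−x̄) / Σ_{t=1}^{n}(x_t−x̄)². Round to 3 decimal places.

0.170

Mean x̄ = (-3.4 − 9.1 − 9.8 − 6.8 + 4.2 − 1.2 − 6.7 − 5.6 + 1.1)/9 = -4.1444
Numerator Σ_{t=1}^{8}(x_t−x̄)(x_{t+1}−x̄) = 30.3280
Denominator Σ(x_t−x̄)² = 178.6022
r_1 = 30.3280 / 178.6022 = 0.170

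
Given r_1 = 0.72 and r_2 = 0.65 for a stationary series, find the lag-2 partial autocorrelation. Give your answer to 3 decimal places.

0.273

φ_{22} = (r_2 − r_1²) / (1 − r_1²)
r_1² = (0.72)² = 0.5184
Numerator = 0.65 − 0.5184 = 0.1316; denominator = 1 − 0.5184 = 0.4816
φ_{22} = 0.1316 / 0.4816 = 0.273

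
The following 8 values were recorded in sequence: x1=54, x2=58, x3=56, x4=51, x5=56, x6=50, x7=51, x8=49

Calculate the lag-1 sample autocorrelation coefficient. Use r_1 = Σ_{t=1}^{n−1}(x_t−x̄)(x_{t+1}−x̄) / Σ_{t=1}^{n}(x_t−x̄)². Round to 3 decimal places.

Mean x̄ = (54 + 58 + 56 + 51 + 56 + 50 + 51 + 49)/8 = 53.1250
Σ(x_t−x̄)(x_{t+1}−x̄) = (4.2656) + (14.0156) + (-6.1094) + (-6.1094) + (-8.9844) + (6.6406) + (8.7656) = 12.4844
Denominator Σ(x_t−x̄)² = 76.8750
r_1 = 12.4844 / 76.8750 = 0.162

0.162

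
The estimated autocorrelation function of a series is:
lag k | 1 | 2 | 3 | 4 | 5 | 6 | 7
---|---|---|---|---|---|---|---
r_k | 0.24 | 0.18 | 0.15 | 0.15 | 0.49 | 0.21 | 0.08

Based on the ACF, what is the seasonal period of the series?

5

The largest autocorrelation is r_5 = 0.49; the remaining lags stay at or below 0.24. The elevated value at lag 1 (0.24), dropping to 0.18 at lag 2, reflects decaying short-term dependence rather than seasonality.
The dominant spike at lag 5 indicates a seasonal period of 5.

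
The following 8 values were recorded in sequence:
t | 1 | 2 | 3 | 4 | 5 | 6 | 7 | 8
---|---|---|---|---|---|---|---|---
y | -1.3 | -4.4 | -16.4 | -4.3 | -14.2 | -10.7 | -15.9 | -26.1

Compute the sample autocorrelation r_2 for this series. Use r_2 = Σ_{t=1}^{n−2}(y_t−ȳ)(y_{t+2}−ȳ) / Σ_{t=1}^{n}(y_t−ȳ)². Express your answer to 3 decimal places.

Mean ȳ = (-1.3 − 4.4 − 16.4 − 4.3 − 14.2 − 10.7 − 15.9 − 26.1)/8 = -11.6625
Deviations from mean: 10.3625, 7.2625, -4.7375, 7.3625, -2.5375, 0.9625, -4.2375, -14.4375
Numerator Σ_{t=1}^{6}(y_t−ȳ)(y_{t+2}−ȳ) = 20.3422
Denominator Σ(y_t−ȳ)² = 470.5388
r_2 = 20.3422 / 470.5388 = 0.043

0.043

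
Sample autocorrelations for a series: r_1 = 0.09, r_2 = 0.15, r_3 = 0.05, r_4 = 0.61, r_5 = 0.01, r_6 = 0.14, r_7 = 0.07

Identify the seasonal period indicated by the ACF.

4

The largest autocorrelation is r_4 = 0.61; the remaining lags stay at or below 0.15.
The dominant spike at lag 4 indicates a seasonal period of 4.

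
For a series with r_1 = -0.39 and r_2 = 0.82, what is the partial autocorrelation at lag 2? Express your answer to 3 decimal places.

0.788

φ_{22} = (r_2 − r_1²) / (1 − r_1²)
r_1² = (-0.39)² = 0.1521
Numerator = 0.82 − 0.1521 = 0.6679; denominator = 1 − 0.1521 = 0.8479
φ_{22} = 0.6679 / 0.8479 = 0.788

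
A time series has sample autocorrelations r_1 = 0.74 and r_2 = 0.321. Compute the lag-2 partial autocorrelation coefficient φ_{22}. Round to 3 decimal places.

φ_{22} = (r_2 − r_1²) / (1 − r_1²)
r_1² = (0.74)² = 0.5476
Numerator = 0.321 − 0.5476 = -0.2266; denominator = 1 − 0.5476 = 0.4524
φ_{22} = -0.2266 / 0.4524 = -0.501

-0.501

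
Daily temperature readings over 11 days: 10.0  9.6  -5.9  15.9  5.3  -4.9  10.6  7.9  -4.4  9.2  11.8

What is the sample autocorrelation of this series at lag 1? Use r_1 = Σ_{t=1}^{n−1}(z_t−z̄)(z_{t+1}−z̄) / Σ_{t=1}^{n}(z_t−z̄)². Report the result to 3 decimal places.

Mean z̄ = (10.0 + 9.6 − 5.9 + 15.9 + 5.3 − 4.9 + 10.6 + 7.9 − 4.4 + 9.2 + 11.8)/11 = 5.9182
Numerator Σ_{t=1}^{10}(z_t−z̄)(z_{t+1}−z̄) = -222.3121
Denominator Σ(z_t−z̄)² = 564.6164
r_1 = -222.3121 / 564.6164 = -0.394

-0.394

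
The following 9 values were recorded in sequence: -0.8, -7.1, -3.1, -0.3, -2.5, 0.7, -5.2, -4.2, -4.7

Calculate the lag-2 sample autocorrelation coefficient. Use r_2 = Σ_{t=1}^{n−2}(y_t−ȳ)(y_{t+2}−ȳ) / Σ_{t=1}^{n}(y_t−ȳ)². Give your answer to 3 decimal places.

Mean ȳ = (-0.8 − 7.1 − 3.1 − 0.3 − 2.5 + 0.7 − 5.2 − 4.2 − 4.7)/9 = -3.0222
Numerator Σ_{t=1}^{7}(y_t−ȳ)(y_{t+2}−ȳ) = -3.0488
Denominator Σ(y_t−ȳ)² = 52.0556
r_2 = -3.0488 / 52.0556 = -0.059

-0.059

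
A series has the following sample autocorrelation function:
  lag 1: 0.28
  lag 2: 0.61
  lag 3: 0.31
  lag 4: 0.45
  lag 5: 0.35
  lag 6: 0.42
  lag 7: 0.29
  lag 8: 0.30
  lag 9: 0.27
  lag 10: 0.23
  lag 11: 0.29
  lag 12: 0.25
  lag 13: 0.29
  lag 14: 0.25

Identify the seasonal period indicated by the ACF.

The largest autocorrelation is r_2 = 0.61, with weaker echoes at lags 4 (0.45) and 6 (0.42); the remaining lags stay at or below 0.35.
The dominant spike at lag 2 indicates a seasonal period of 2.

2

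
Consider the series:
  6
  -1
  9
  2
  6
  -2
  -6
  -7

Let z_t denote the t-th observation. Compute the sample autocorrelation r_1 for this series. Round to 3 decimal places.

0.204

Mean z̄ = (6 − 1 + 9 + 2 + 6 − 2 − 6 − 7)/8 = 0.8750
Σ(z_t−z̄)(z_{t+1}−z̄) = (-9.6094) + (-15.2344) + (9.1406) + (5.7656) + (-14.7344) + (19.7656) + (54.1406) = 49.2344
Denominator Σ(z_t−z̄)² = 240.8750
r_1 = 49.2344 / 240.8750 = 0.204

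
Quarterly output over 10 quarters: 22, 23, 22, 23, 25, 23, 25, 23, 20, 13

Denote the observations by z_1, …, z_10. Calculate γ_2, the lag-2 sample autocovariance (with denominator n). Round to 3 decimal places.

-0.212

Mean z̄ = (22 + 23 + 22 + 23 + 25 + 23 + 25 + 23 + 20 + 13)/10 = 21.9000
Σ_{t=1}^{8}(z_t−z̄)(z_{t+2}−z̄) = -2.1200
γ_2 = -2.1200 / 10 = -0.212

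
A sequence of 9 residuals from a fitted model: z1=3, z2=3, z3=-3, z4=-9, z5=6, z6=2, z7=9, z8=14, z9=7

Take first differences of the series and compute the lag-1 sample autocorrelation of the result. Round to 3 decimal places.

First differences Δz: 0, -6, -6, 15, -4, 7, 5, -7
Mean of differences = 0.5000
Numerator Σ(Δz_t−Δz̄)(Δz_{t+1}−Δz̄) = -147.7500
Denominator Σ(Δz_t−Δz̄)² = 434.0000
r_1(Δz) = -147.7500 / 434.0000 = -0.340

-0.340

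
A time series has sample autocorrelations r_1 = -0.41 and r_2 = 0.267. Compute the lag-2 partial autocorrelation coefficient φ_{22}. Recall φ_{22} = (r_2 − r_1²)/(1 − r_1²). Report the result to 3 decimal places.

φ_{22} = (r_2 − r_1²) / (1 − r_1²)
r_1² = (-0.41)² = 0.1681
Numerator = 0.267 − 0.1681 = 0.0989; denominator = 1 − 0.1681 = 0.8319
φ_{22} = 0.0989 / 0.8319 = 0.119

0.119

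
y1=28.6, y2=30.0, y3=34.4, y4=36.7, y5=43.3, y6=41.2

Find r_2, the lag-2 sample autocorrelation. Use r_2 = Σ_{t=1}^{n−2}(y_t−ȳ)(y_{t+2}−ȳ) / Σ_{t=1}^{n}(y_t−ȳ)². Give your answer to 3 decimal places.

Mean ȳ = (28.6 + 30.0 + 34.4 + 36.7 + 43.3 + 41.2)/6 = 35.7000
Deviations from mean: -7.1000, -5.7000, -1.3000, 1.0000, 7.6000, 5.5000
Σ(y_t−ȳ)(y_{t+2}−ȳ) = (9.2300) + (-5.7000) + (-9.8800) + (5.5000) = -0.8500
Denominator Σ(y_t−ȳ)² = 173.6000
r_2 = -0.8500 / 173.6000 = -0.005

-0.005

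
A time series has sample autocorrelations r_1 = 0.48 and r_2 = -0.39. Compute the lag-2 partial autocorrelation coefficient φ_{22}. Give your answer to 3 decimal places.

φ_{22} = (r_2 − r_1²) / (1 − r_1²)
r_1² = (0.48)² = 0.2304
Numerator = -0.39 − 0.2304 = -0.6204; denominator = 1 − 0.2304 = 0.7696
φ_{22} = -0.6204 / 0.7696 = -0.806

-0.806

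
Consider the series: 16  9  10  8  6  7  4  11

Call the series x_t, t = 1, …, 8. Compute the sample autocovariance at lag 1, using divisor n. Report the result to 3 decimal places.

0.842

Mean x̄ = (16 + 9 + 10 + 8 + 6 + 7 + 4 + 11)/8 = 8.8750
Deviations: 7.1250, 0.1250, 1.1250, -0.8750, -2.8750, -1.8750, -4.8750, 2.1250
Σ_{t=1}^{7}(x_t−x̄)(x_{t+1}−x̄) = 6.7344
γ_1 = 6.7344 / 8 = 0.842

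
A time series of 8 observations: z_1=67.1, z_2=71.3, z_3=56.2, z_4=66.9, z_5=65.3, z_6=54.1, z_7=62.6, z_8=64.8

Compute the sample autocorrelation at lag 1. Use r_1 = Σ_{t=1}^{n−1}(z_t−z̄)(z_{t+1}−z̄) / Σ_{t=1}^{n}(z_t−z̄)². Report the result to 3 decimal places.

Mean z̄ = (67.1 + 71.3 + 56.2 + 66.9 + 65.3 + 54.1 + 62.6 + 64.8)/8 = 63.5375
Deviations from mean: 3.5625, 7.7625, -7.3375, 3.3625, 1.7625, -9.4375, -0.9375, 1.2625
Numerator Σ_{t=1}^{7}(z_t−z̄)(z_{t+1}−z̄) = -57.0189
Denominator Σ(z_t−z̄)² = 232.7388
r_1 = -57.0189 / 232.7388 = -0.245

-0.245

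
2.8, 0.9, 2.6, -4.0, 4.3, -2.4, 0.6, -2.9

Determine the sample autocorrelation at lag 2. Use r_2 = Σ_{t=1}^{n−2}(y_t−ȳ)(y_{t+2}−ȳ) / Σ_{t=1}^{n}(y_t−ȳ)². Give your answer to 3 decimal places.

0.528

Mean ȳ = (2.8 + 0.9 + 2.6 − 4.0 + 4.3 − 2.4 + 0.6 − 2.9)/8 = 0.2375
Deviations from mean: 2.5625, 0.6625, 2.3625, -4.2375, 4.0625, -2.6375, 0.3625, -3.1375
Σ(y_t−ȳ)(y_{t+2}−ȳ) = (6.0539) + (-2.8073) + (9.5977) + (11.1764) + (1.4727) + (8.2752) = 33.7684
Denominator Σ(y_t−ȳ)² = 63.9788
r_2 = 33.7684 / 63.9788 = 0.528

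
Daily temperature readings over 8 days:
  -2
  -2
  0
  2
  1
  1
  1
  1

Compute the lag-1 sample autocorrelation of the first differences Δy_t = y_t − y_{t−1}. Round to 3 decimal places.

First differences Δy: 0, 2, 2, -1, 0, 0, 0
Mean of differences = 0.4286
Numerator Σ(Δy_t−Δȳ)(Δy_{t+1}−Δȳ) = 0.5306
Denominator Σ(Δy_t−Δȳ)² = 7.7143
r_1(Δy) = 0.5306 / 7.7143 = 0.069

0.069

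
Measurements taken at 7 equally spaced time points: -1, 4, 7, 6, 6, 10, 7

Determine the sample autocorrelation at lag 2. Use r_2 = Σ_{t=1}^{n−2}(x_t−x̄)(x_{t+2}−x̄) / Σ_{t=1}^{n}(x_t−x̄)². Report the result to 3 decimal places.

-0.100

Mean x̄ = (-1 + 4 + 7 + 6 + 6 + 10 + 7)/7 = 5.5714
Deviations from mean: -6.5714, -1.5714, 1.4286, 0.4286, 0.4286, 4.4286, 1.4286
Σ(x_t−x̄)(x_{t+2}−x̄) = (-9.3878) + (-0.6735) + (0.6122) + (1.8980) + (0.6122) = -6.9388
Denominator Σ(x_t−x̄)² = 69.7143
r_2 = -6.9388 / 69.7143 = -0.100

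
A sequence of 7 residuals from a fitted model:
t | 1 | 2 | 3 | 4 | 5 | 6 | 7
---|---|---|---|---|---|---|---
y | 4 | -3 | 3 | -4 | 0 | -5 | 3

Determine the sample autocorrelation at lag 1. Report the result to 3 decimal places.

Mean ȳ = (4 − 3 + 3 − 4 + 0 − 5 + 3)/7 = -0.2857
Deviations from mean: 4.2857, -2.7143, 3.2857, -3.7143, 0.2857, -4.7143, 3.2857
Numerator Σ_{t=1}^{6}(y_t−ȳ)(y_{t+1}−ȳ) = -50.6531
Denominator Σ(y_t−ȳ)² = 83.4286
r_1 = -50.6531 / 83.4286 = -0.607

-0.607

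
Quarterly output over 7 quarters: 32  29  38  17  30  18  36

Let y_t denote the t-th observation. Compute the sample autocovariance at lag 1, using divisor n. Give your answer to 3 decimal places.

-30.536

Mean ȳ = (32 + 29 + 38 + 17 + 30 + 18 + 36)/7 = 28.5714
Σ_{t=1}^{6}(y_t−ȳ)(y_{t+1}−ȳ) = -213.7551
γ_1 = -213.7551 / 7 = -30.536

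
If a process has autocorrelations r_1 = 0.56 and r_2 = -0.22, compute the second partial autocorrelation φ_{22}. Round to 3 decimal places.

-0.777

φ_{22} = (r_2 − r_1²) / (1 − r_1²)
r_1² = (0.56)² = 0.3136
Numerator = -0.22 − 0.3136 = -0.5336; denominator = 1 − 0.3136 = 0.6864
φ_{22} = -0.5336 / 0.6864 = -0.777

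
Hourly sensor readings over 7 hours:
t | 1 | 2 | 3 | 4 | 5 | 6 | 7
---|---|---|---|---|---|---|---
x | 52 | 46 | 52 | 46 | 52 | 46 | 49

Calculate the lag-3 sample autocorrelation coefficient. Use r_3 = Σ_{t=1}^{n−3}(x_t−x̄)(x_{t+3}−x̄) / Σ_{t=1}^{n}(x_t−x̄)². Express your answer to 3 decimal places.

-0.500

Mean x̄ = (52 + 46 + 52 + 46 + 52 + 46 + 49)/7 = 49.0000
Deviations from mean: 3.0000, -3.0000, 3.0000, -3.0000, 3.0000, -3.0000, 0.0000
Numerator Σ_{t=1}^{4}(x_t−x̄)(x_{t+3}−x̄) = -27.0000
Denominator Σ(x_t−x̄)² = 54.0000
r_3 = -27.0000 / 54.0000 = -0.500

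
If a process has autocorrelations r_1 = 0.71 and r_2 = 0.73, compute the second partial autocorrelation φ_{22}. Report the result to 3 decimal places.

0.456

φ_{22} = (r_2 − r_1²) / (1 − r_1²)
r_1² = (0.71)² = 0.5041
Numerator = 0.73 − 0.5041 = 0.2259; denominator = 1 − 0.5041 = 0.4959
φ_{22} = 0.2259 / 0.4959 = 0.456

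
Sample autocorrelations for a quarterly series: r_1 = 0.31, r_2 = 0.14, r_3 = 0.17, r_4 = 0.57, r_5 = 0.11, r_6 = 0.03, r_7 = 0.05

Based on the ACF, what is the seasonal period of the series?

The largest autocorrelation is r_4 = 0.57; the remaining lags stay at or below 0.31. The elevated value at lag 1 (0.31), dropping to 0.14 at lag 2, reflects decaying short-term dependence rather than seasonality.
The dominant spike at lag 4 indicates a seasonal period of 4.

4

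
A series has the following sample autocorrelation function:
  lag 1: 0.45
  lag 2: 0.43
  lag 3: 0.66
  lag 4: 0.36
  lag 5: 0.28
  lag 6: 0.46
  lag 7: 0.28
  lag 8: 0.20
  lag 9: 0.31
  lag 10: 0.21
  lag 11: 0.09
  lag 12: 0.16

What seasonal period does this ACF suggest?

3

The largest autocorrelation is r_3 = 0.66, with a weaker echo at lag 6 (0.46); the remaining lags stay at or below 0.45. The elevated value at lag 1 (0.45), dropping to 0.43 at lag 2, reflects decaying short-term dependence rather than seasonality.
The dominant spike at lag 3 indicates a seasonal period of 3.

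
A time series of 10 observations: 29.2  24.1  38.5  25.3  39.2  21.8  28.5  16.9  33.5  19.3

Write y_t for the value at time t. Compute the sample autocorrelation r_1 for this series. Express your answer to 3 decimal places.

Mean ȳ = (29.2 + 24.1 + 38.5 + 25.3 + 39.2 + 21.8 + 28.5 + 16.9 + 33.5 + 19.3)/10 = 27.6300
Numerator Σ_{t=1}^{9}(y_t−ȳ)(y_{t+1}−ȳ) = -289.9409
Denominator Σ(y_t−ȳ)² = 526.1010
r_1 = -289.9409 / 526.1010 = -0.551

-0.551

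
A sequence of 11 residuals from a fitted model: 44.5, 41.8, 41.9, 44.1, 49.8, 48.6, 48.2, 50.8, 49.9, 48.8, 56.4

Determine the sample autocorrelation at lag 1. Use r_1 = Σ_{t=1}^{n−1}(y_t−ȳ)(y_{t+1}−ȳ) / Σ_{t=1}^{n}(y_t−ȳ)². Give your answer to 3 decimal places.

0.473

Mean ȳ = (44.5 + 41.8 + 41.9 + 44.1 + 49.8 + 48.6 + 48.2 + 50.8 + 49.9 + 48.8 + 56.4)/11 = 47.7091
Numerator Σ_{t=1}^{10}(y_t−ȳ)(y_{t+1}−ȳ) = 89.1690
Denominator Σ(y_t−ȳ)² = 188.4691
r_1 = 89.1690 / 188.4691 = 0.473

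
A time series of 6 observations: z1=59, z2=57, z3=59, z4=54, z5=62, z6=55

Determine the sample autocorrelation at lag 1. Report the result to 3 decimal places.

Mean z̄ = (59 + 57 + 59 + 54 + 62 + 55)/6 = 57.6667
Deviations from mean: 1.3333, -0.6667, 1.3333, -3.6667, 4.3333, -2.6667
Σ(z_t−z̄)(z_{t+1}−z̄) = (-0.8889) + (-0.8889) + (-4.8889) + (-15.8889) + (-11.5556) = -34.1111
Denominator Σ(z_t−z̄)² = 43.3333
r_1 = -34.1111 / 43.3333 = -0.787

-0.787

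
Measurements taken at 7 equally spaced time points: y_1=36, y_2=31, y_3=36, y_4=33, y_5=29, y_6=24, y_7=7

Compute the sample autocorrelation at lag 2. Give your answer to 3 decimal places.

0.074

Mean ȳ = (36 + 31 + 36 + 33 + 29 + 24 + 7)/7 = 28.0000
Deviations from mean: 8.0000, 3.0000, 8.0000, 5.0000, 1.0000, -4.0000, -21.0000
Σ(y_t−ȳ)(y_{t+2}−ȳ) = (64.0000) + (15.0000) + (8.0000) + (-20.0000) + (-21.0000) = 46.0000
Denominator Σ(y_t−ȳ)² = 620.0000
r_2 = 46.0000 / 620.0000 = 0.074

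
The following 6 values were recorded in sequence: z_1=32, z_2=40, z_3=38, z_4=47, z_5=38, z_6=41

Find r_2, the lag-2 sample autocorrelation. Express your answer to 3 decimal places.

0.247

Mean z̄ = (32 + 40 + 38 + 47 + 38 + 41)/6 = 39.3333
Σ(z_t−z̄)(z_{t+2}−z̄) = (9.7778) + (5.1111) + (1.7778) + (12.7778) = 29.4444
Denominator Σ(z_t−z̄)² = 119.3333
r_2 = 29.4444 / 119.3333 = 0.247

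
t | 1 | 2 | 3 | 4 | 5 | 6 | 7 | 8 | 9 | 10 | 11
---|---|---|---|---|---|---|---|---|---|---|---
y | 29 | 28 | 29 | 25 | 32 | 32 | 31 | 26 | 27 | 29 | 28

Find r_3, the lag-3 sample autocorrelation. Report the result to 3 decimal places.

-0.440

Mean ȳ = (29 + 28 + 29 + 25 + 32 + 32 + 31 + 26 + 27 + 29 + 28)/11 = 28.7273
Numerator Σ_{t=1}^{8}(y_t−ȳ)(y_{t+3}−ȳ) = -22.9504
Denominator Σ(y_t−ȳ)² = 52.1818
r_3 = -22.9504 / 52.1818 = -0.440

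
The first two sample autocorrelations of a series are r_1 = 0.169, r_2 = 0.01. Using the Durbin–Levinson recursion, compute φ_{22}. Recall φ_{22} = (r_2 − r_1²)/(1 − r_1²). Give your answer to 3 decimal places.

φ_{22} = (r_2 − r_1²) / (1 − r_1²)
r_1² = (0.169)² = 0.028561
Numerator = 0.01 − 0.0286 = -0.0186; denominator = 1 − 0.0286 = 0.9714
φ_{22} = -0.0186 / 0.9714 = -0.019

-0.019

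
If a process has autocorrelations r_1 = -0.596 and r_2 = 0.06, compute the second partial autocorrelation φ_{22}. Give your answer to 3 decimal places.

φ_{22} = (r_2 − r_1²) / (1 − r_1²)
r_1² = (-0.596)² = 0.355216
Numerator = 0.06 − 0.3552 = -0.2952; denominator = 1 − 0.3552 = 0.6448
φ_{22} = -0.2952 / 0.6448 = -0.458

-0.458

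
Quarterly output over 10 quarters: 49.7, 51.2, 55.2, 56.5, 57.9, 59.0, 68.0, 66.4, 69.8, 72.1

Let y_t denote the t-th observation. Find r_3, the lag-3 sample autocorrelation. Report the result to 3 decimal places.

Mean ȳ = (49.7 + 51.2 + 55.2 + 56.5 + 57.9 + 59.0 + 68.0 + 66.4 + 69.8 + 72.1)/10 = 60.5800
Σ(y_t−ȳ)(y_{t+3}−ȳ) = (44.3904) + (25.1384) + (8.5004) + (-30.2736) + (-15.5976) + (-14.5676) + (85.4784) = 103.0688
Denominator Σ(y_t−ȳ)² = 568.2760
r_3 = 103.0688 / 568.2760 = 0.181

0.181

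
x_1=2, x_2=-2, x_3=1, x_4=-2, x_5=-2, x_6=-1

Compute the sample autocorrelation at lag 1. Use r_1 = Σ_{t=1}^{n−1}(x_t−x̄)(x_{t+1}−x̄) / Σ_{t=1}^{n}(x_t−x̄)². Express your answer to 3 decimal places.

Mean x̄ = (2 − 2 + 1 − 2 − 2 − 1)/6 = -0.6667
Σ(x_t−x̄)(x_{t+1}−x̄) = (-3.5556) + (-2.2222) + (-2.2222) + (1.7778) + (0.4444) = -5.7778
Denominator Σ(x_t−x̄)² = 15.3333
r_1 = -5.7778 / 15.3333 = -0.377

-0.377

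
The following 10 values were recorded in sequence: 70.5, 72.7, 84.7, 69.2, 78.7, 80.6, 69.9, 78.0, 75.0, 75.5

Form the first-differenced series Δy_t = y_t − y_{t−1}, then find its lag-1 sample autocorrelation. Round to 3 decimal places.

-0.632

First differences Δy: 2.2, 12.0, -15.5, 9.5, 1.9, -10.7, 8.1, -3.0, 0.5
Mean of differences = 0.5556
Numerator Σ(Δy_t−Δȳ)(Δy_{t+1}−Δȳ) = -423.1864
Denominator Σ(Δy_t−Δȳ)² = 669.5222
r_1(Δy) = -423.1864 / 669.5222 = -0.632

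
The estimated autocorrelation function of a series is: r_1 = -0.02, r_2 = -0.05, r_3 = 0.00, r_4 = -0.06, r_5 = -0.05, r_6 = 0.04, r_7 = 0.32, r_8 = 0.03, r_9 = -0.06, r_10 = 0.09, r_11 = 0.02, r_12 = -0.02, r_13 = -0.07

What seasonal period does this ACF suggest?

The largest autocorrelation is r_7 = 0.32; the remaining lags stay at or below 0.09.
The dominant spike at lag 7 indicates a seasonal period of 7.

7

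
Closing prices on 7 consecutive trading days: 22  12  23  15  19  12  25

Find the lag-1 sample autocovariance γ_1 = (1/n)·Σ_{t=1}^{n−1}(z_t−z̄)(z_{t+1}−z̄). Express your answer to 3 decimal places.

Mean z̄ = (22 + 12 + 23 + 15 + 19 + 12 + 25)/7 = 18.2857
Σ_{t=1}^{6}(z_t−z̄)(z_{t+1}−z̄) = -117.5102
γ_1 = -117.5102 / 7 = -16.787

-16.787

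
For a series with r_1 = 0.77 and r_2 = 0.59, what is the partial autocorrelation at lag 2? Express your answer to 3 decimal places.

φ_{22} = (r_2 − r_1²) / (1 − r_1²)
r_1² = (0.77)² = 0.5929
Numerator = 0.59 − 0.5929 = -0.0029; denominator = 1 − 0.5929 = 0.4071
φ_{22} = -0.0029 / 0.4071 = -0.007

-0.007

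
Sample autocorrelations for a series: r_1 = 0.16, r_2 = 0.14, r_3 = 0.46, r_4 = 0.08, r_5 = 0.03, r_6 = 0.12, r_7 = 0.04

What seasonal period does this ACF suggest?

The largest autocorrelation is r_3 = 0.46; the remaining lags stay at or below 0.16.
The dominant spike at lag 3 indicates a seasonal period of 3.

3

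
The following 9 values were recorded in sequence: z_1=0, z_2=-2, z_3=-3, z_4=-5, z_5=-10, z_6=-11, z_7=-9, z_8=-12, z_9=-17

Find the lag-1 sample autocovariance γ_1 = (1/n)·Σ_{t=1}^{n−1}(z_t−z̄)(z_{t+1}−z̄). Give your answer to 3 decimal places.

14.951

Mean z̄ = (0 − 2 − 3 − 5 − 10 − 11 − 9 − 12 − 17)/9 = -7.6667
Σ_{t=1}^{8}(z_t−z̄)(z_{t+1}−z̄) = 134.5556
γ_1 = 134.5556 / 9 = 14.951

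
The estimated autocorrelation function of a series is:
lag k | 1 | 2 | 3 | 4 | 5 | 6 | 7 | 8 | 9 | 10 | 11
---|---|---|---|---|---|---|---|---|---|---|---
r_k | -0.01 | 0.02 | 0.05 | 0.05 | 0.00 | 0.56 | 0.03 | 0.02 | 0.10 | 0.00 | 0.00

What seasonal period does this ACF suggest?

The largest autocorrelation is r_6 = 0.56; the remaining lags stay at or below 0.10.
The dominant spike at lag 6 indicates a seasonal period of 6.

6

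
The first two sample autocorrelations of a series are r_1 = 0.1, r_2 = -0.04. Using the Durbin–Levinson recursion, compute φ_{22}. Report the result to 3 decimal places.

-0.051

φ_{22} = (r_2 − r_1²) / (1 − r_1²)
r_1² = (0.1)² = 0.01
Numerator = -0.04 − 0.0100 = -0.0500; denominator = 1 − 0.0100 = 0.9900
φ_{22} = -0.0500 / 0.9900 = -0.051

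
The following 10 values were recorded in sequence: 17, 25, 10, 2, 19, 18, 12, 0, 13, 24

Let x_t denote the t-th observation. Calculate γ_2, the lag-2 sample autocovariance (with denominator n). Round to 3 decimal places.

-41.600

Mean x̄ = (17 + 25 + 10 + 2 + 19 + 18 + 12 + 0 + 13 + 24)/10 = 14.0000
Σ_{t=1}^{8}(x_t−x̄)(x_{t+2}−x̄) = -416.0000
γ_2 = -416.0000 / 10 = -41.600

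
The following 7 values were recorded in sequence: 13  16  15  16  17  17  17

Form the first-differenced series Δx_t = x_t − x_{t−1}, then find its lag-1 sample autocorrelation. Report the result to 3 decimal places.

-0.440

First differences Δx: 3, -1, 1, 1, 0, 0
Mean of differences = 0.6667
Numerator Σ(Δx_t−Δx̄)(Δx_{t+1}−Δx̄) = -4.1111
Denominator Σ(Δx_t−Δx̄)² = 9.3333
r_1(Δx) = -4.1111 / 9.3333 = -0.440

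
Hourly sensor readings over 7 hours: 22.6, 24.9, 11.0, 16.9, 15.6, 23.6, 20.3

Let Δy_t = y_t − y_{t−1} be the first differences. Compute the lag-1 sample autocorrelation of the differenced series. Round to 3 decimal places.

-0.515

First differences Δy: 2.3, -13.9, 5.9, -1.3, 8.0, -3.3
Mean of differences = -0.3833
Numerator Σ(Δy_t−Δȳ)(Δy_{t+1}−Δȳ) = -159.0953
Denominator Σ(Δy_t−Δȳ)² = 309.0083
r_1(Δy) = -159.0953 / 309.0083 = -0.515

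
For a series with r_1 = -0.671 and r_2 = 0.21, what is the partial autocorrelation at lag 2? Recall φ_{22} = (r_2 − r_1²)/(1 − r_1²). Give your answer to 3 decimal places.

-0.437

φ_{22} = (r_2 − r_1²) / (1 − r_1²)
r_1² = (-0.671)² = 0.450241
Numerator = 0.21 − 0.4502 = -0.2402; denominator = 1 − 0.4502 = 0.5498
φ_{22} = -0.2402 / 0.5498 = -0.437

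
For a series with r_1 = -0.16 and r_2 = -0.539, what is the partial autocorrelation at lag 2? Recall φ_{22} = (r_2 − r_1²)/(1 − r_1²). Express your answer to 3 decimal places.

-0.579

φ_{22} = (r_2 − r_1²) / (1 − r_1²)
r_1² = (-0.16)² = 0.0256
Numerator = -0.539 − 0.0256 = -0.5646; denominator = 1 − 0.0256 = 0.9744
φ_{22} = -0.5646 / 0.9744 = -0.579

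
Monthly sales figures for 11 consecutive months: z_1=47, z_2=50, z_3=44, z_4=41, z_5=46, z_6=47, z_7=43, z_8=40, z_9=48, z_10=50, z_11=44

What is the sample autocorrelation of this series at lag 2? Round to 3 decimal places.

Mean z̄ = (47 + 50 + 44 + 41 + 46 + 47 + 43 + 40 + 48 + 50 + 44)/11 = 45.4545
Numerator Σ_{t=1}^{9}(z_t−z̄)(z_{t+2}−z̄) = -74.6860
Denominator Σ(z_t−z̄)² = 112.7273
r_2 = -74.6860 / 112.7273 = -0.663

-0.663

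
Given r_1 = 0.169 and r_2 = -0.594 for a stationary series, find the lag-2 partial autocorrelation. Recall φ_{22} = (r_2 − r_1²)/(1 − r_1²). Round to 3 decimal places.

-0.641

φ_{22} = (r_2 − r_1²) / (1 − r_1²)
r_1² = (0.169)² = 0.028561
Numerator = -0.594 − 0.0286 = -0.6226; denominator = 1 − 0.0286 = 0.9714
φ_{22} = -0.6226 / 0.9714 = -0.641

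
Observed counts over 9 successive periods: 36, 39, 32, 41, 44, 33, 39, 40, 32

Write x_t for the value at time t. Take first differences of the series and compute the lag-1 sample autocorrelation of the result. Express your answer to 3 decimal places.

First differences Δx: 3, -7, 9, 3, -11, 6, 1, -8
Mean of differences = -0.5000
Numerator Σ(Δx_t−Δx̄)(Δx_{t+1}−Δx̄) = -157.7500
Denominator Σ(Δx_t−Δx̄)² = 368.0000
r_1(Δx) = -157.7500 / 368.0000 = -0.429

-0.429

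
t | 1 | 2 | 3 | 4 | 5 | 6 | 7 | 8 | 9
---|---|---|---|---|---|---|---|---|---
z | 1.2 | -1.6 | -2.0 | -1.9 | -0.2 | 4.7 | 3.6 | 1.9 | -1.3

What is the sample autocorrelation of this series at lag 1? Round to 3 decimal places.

0.469

Mean z̄ = (1.2 − 1.6 − 2.0 − 1.9 − 0.2 + 4.7 + 3.6 + 1.9 − 1.3)/9 = 0.4889
Numerator Σ_{t=1}^{8}(z_t−z̄)(z_{t+1}−z̄) = 23.3710
Denominator Σ(z_t−z̄)² = 49.8489
r_1 = 23.3710 / 49.8489 = 0.469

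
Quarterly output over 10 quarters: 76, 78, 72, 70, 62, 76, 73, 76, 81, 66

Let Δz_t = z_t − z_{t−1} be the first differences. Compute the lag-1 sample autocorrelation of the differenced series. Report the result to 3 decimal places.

-0.365

First differences Δz: 2, -6, -2, -8, 14, -3, 3, 5, -15
Mean of differences = -1.1111
Numerator Σ(Δz_t−Δz̄)(Δz_{t+1}−Δz̄) = -204.9012
Denominator Σ(Δz_t−Δz̄)² = 560.8889
r_1(Δz) = -204.9012 / 560.8889 = -0.365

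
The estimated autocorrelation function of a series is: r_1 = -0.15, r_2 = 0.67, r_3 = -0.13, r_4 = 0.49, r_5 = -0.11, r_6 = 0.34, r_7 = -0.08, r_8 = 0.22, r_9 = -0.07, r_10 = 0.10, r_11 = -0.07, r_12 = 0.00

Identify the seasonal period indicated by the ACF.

2

The largest autocorrelation is r_2 = 0.67, with weaker echoes at lags 4 (0.49), 6 (0.34) and 8 (0.22); the remaining lags stay at or below 0.10.
The dominant spike at lag 2 indicates a seasonal period of 2.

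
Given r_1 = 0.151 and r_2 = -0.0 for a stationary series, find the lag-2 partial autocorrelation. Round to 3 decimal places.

-0.023

φ_{22} = (r_2 − r_1²) / (1 − r_1²)
r_1² = (0.151)² = 0.022801
Numerator = -0.0 − 0.0228 = -0.0228; denominator = 1 − 0.0228 = 0.9772
φ_{22} = -0.0228 / 0.9772 = -0.023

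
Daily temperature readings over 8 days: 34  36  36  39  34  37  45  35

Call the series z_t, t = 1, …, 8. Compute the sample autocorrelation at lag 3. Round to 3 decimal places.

Mean z̄ = (34 + 36 + 36 + 39 + 34 + 37 + 45 + 35)/8 = 37.0000
Deviations from mean: -3.0000, -1.0000, -1.0000, 2.0000, -3.0000, 0.0000, 8.0000, -2.0000
Σ(z_t−z̄)(z_{t+3}−z̄) = (-6.0000) + (3.0000) + (0.0000) + (16.0000) + (6.0000) = 19.0000
Denominator Σ(z_t−z̄)² = 92.0000
r_3 = 19.0000 / 92.0000 = 0.207

0.207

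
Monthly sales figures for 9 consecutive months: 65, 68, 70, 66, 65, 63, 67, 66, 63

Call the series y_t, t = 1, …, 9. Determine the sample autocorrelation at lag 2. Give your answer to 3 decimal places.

-0.291

Mean ȳ = (65 + 68 + 70 + 66 + 65 + 63 + 67 + 66 + 63)/9 = 65.8889
Numerator Σ_{t=1}^{7}(y_t−ȳ)(y_{t+2}−ȳ) = -11.9136
Denominator Σ(y_t−ȳ)² = 40.8889
r_2 = -11.9136 / 40.8889 = -0.291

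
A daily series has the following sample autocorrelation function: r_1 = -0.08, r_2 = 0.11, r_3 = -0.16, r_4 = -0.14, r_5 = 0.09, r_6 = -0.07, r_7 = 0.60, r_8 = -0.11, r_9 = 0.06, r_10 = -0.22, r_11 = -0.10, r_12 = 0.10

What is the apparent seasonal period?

The largest autocorrelation is r_7 = 0.60; the remaining lags stay at or below 0.11.
The dominant spike at lag 7 indicates a seasonal period of 7.

7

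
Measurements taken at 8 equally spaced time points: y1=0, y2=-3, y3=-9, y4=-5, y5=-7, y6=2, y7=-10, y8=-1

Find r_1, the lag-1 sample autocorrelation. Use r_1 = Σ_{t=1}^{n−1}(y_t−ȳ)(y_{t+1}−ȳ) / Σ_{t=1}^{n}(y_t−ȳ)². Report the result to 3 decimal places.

Mean ȳ = (0 − 3 − 9 − 5 − 7 + 2 − 10 − 1)/8 = -4.1250
Deviations from mean: 4.1250, 1.1250, -4.8750, -0.8750, -2.8750, 6.1250, -5.8750, 3.1250
Σ(y_t−ȳ)(y_{t+1}−ȳ) = (4.6406) + (-5.4844) + (4.2656) + (2.5156) + (-17.6094) + (-35.9844) + (-18.3594) = -66.0156
Denominator Σ(y_t−ȳ)² = 132.8750
r_1 = -66.0156 / 132.8750 = -0.497

-0.497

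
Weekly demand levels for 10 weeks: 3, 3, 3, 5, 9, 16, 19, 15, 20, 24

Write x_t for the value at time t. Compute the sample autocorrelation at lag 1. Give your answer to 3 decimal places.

0.689

Mean x̄ = (3 + 3 + 3 + 5 + 9 + 16 + 19 + 15 + 20 + 24)/10 = 11.7000
Numerator Σ_{t=1}^{9}(x_t−x̄)(x_{t+1}−x̄) = 401.1100
Denominator Σ(x_t−x̄)² = 582.1000
r_1 = 401.1100 / 582.1000 = 0.689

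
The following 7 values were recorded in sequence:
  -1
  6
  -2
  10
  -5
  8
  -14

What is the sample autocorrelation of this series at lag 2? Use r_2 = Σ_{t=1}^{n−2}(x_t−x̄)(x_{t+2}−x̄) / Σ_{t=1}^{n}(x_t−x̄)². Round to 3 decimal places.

Mean x̄ = (-1 + 6 − 2 + 10 − 5 + 8 − 14)/7 = 0.2857
Deviations from mean: -1.2857, 5.7143, -2.2857, 9.7143, -5.2857, 7.7143, -14.2857
Numerator Σ_{t=1}^{5}(x_t−x̄)(x_{t+2}−x̄) = 220.9796
Denominator Σ(x_t−x̄)² = 425.4286
r_2 = 220.9796 / 425.4286 = 0.519

0.519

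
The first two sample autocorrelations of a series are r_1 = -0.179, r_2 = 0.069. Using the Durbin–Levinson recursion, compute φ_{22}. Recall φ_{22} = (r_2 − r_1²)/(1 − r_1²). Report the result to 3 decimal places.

φ_{22} = (r_2 − r_1²) / (1 − r_1²)
r_1² = (-0.179)² = 0.032041
Numerator = 0.069 − 0.0320 = 0.0370; denominator = 1 − 0.0320 = 0.9680
φ_{22} = 0.0370 / 0.9680 = 0.038

0.038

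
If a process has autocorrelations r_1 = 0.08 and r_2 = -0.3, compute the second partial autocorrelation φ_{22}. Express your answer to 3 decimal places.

-0.308

φ_{22} = (r_2 − r_1²) / (1 − r_1²)
r_1² = (0.08)² = 0.0064
Numerator = -0.3 − 0.0064 = -0.3064; denominator = 1 − 0.0064 = 0.9936
φ_{22} = -0.3064 / 0.9936 = -0.308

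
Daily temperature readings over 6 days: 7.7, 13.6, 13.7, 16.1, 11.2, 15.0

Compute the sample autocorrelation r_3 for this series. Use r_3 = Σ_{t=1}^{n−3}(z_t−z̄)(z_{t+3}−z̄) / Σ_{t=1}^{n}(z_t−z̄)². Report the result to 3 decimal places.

Mean z̄ = (7.7 + 13.6 + 13.7 + 16.1 + 11.2 + 15.0)/6 = 12.8833
Deviations from mean: -5.1833, 0.7167, 0.8167, 3.2167, -1.6833, 2.1167
Σ(z_t−z̄)(z_{t+3}−z̄) = (-16.6731) + (-1.2064) + (1.7286) = -16.1508
Denominator Σ(z_t−z̄)² = 45.7083
r_3 = -16.1508 / 45.7083 = -0.353

-0.353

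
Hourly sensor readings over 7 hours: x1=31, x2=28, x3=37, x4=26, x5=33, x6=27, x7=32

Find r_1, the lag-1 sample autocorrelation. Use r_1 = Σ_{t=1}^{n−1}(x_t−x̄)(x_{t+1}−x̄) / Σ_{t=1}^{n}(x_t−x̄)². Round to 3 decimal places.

-0.801

Mean x̄ = (31 + 28 + 37 + 26 + 33 + 27 + 32)/7 = 30.5714
Deviations from mean: 0.4286, -2.5714, 6.4286, -4.5714, 2.4286, -3.5714, 1.4286
Σ(x_t−x̄)(x_{t+1}−x̄) = (-1.1020) + (-16.5306) + (-29.3878) + (-11.1020) + (-8.6735) + (-5.1020) = -71.8980
Denominator Σ(x_t−x̄)² = 89.7143
r_1 = -71.8980 / 89.7143 = -0.801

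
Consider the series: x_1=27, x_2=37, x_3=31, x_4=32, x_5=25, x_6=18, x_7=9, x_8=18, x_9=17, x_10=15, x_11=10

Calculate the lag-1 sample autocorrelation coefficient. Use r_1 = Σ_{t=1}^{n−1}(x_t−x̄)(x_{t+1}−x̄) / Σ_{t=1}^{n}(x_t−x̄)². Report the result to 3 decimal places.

Mean x̄ = (27 + 37 + 31 + 32 + 25 + 18 + 9 + 18 + 17 + 15 + 10)/11 = 21.7273
Numerator Σ_{t=1}^{10}(x_t−x̄)(x_{t+1}−x̄) = 562.0165
Denominator Σ(x_t−x̄)² = 858.1818
r_1 = 562.0165 / 858.1818 = 0.655

0.655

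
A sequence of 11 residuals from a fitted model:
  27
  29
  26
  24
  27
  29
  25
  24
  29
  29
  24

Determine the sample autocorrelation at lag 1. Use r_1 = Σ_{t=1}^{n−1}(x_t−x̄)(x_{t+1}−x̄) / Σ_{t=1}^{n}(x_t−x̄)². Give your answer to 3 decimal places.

-0.118

Mean x̄ = (27 + 29 + 26 + 24 + 27 + 29 + 25 + 24 + 29 + 29 + 24)/11 = 26.6364
Numerator Σ_{t=1}^{10}(x_t−x̄)(x_{t+1}−x̄) = -5.4959
Denominator Σ(x_t−x̄)² = 46.5455
r_1 = -5.4959 / 46.5455 = -0.118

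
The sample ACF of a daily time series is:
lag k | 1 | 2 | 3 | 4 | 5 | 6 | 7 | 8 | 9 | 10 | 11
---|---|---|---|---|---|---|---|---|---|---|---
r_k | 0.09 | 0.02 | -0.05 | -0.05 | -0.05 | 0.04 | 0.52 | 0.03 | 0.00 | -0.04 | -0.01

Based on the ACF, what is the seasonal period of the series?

7

The largest autocorrelation is r_7 = 0.52; the remaining lags stay at or below 0.09.
The dominant spike at lag 7 indicates a seasonal period of 7.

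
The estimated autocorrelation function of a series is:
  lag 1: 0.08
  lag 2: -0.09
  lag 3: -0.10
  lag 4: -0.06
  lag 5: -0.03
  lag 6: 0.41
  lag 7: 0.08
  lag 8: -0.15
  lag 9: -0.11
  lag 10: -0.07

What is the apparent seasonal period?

The largest autocorrelation is r_6 = 0.41; the remaining lags stay at or below 0.08.
The dominant spike at lag 6 indicates a seasonal period of 6.

6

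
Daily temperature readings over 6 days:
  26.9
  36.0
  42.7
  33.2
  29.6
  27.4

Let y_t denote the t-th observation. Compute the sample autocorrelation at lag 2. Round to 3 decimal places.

-0.489

Mean ȳ = (26.9 + 36.0 + 42.7 + 33.2 + 29.6 + 27.4)/6 = 32.6333
Deviations from mean: -5.7333, 3.3667, 10.0667, 0.5667, -3.0333, -5.2333
Numerator Σ_{t=1}^{4}(y_t−ȳ)(y_{t+2}−ȳ) = -89.3089
Denominator Σ(y_t−ȳ)² = 182.4533
r_2 = -89.3089 / 182.4533 = -0.489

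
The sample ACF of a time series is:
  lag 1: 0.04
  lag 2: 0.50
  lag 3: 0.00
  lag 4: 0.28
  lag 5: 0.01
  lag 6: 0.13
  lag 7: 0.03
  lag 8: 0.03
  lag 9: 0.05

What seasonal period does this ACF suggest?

2

The largest autocorrelation is r_2 = 0.50, with a weaker echo at lag 4 (0.28); the remaining lags stay at or below 0.13.
The dominant spike at lag 2 indicates a seasonal period of 2.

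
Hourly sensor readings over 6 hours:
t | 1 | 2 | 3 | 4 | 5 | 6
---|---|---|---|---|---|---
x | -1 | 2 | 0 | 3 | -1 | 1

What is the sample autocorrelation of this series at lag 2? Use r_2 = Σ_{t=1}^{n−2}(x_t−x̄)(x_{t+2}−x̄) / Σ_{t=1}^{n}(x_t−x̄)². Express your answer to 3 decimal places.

0.458

Mean x̄ = (-1 + 2 + 0 + 3 − 1 + 1)/6 = 0.6667
Deviations from mean: -1.6667, 1.3333, -0.6667, 2.3333, -1.6667, 0.3333
Σ(x_t−x̄)(x_{t+2}−x̄) = (1.1111) + (3.1111) + (1.1111) + (0.7778) = 6.1111
Denominator Σ(x_t−x̄)² = 13.3333
r_2 = 6.1111 / 13.3333 = 0.458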